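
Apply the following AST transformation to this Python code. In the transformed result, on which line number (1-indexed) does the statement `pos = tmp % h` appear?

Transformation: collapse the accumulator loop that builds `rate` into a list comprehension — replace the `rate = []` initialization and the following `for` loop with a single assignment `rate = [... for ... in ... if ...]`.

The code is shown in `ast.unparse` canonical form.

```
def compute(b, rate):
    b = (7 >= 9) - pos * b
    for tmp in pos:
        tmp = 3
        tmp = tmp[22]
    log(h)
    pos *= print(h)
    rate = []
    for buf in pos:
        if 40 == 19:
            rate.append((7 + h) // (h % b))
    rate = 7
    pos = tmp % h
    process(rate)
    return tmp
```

10

Transformed code:
def compute(b, rate):
    b = (7 >= 9) - pos * b
    for tmp in pos:
        tmp = 3
        tmp = tmp[22]
    log(h)
    pos *= print(h)
    rate = [(7 + h) // (h % b) for buf in pos if 40 == 19]
    rate = 7
    pos = tmp % h
    process(rate)
    return tmp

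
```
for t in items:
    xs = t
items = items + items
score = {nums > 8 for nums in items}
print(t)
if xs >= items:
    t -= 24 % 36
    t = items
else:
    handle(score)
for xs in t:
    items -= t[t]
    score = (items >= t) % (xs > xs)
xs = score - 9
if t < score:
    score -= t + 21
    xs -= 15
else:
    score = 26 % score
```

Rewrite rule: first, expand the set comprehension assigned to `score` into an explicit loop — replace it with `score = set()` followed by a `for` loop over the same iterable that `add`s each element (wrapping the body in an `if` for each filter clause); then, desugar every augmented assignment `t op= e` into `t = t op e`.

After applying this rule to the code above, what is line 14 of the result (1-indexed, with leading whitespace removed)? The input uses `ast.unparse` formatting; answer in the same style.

items = items - t[t]

Transformed code:
for t in items:
    xs = t
items = items + items
score = set()
for nums in items:
    score.add(nums > 8)
print(t)
if xs >= items:
    t = t - 24 % 36
    t = items
else:
    handle(score)
for xs in t:
    items = items - t[t]
    score = (items >= t) % (xs > xs)
xs = score - 9
if t < score:
    score = score - (t + 21)
    xs = xs - 15
else:
    score = 26 % score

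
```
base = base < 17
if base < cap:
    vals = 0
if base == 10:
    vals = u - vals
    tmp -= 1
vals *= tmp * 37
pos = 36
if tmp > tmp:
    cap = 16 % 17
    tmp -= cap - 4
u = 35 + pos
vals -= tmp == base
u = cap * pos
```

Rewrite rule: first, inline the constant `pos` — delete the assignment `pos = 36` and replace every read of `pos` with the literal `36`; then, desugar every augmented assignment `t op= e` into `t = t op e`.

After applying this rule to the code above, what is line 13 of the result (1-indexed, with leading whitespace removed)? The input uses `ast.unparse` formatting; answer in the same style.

Transformed code:
base = base < 17
if base < cap:
    vals = 0
if base == 10:
    vals = u - vals
    tmp = tmp - 1
vals = vals * (tmp * 37)
if tmp > tmp:
    cap = 16 % 17
    tmp = tmp - (cap - 4)
u = 35 + 36
vals = vals - (tmp == base)
u = cap * 36

u = cap * 36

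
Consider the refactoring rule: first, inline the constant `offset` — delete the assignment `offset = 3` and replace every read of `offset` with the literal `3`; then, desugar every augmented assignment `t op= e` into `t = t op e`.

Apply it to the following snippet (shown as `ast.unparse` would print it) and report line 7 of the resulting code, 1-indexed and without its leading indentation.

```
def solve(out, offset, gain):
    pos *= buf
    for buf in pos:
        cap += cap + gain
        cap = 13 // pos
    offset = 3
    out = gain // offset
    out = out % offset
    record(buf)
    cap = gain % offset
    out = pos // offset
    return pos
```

Transformed code:
def solve(out, offset, gain):
    pos = pos * buf
    for buf in pos:
        cap = cap + (cap + gain)
        cap = 13 // pos
    out = gain // 3
    out = out % 3
    record(buf)
    cap = gain % 3
    out = pos // 3
    return pos

out = out % 3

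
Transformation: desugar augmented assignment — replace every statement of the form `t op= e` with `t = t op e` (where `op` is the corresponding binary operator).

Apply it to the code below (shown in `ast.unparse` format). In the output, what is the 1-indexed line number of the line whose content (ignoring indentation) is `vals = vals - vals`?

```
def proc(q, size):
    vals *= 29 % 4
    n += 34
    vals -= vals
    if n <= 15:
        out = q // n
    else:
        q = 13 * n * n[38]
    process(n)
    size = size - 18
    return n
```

4

Transformed code:
def proc(q, size):
    vals = vals * (29 % 4)
    n = n + 34
    vals = vals - vals
    if n <= 15:
        out = q // n
    else:
        q = 13 * n * n[38]
    process(n)
    size = size - 18
    return n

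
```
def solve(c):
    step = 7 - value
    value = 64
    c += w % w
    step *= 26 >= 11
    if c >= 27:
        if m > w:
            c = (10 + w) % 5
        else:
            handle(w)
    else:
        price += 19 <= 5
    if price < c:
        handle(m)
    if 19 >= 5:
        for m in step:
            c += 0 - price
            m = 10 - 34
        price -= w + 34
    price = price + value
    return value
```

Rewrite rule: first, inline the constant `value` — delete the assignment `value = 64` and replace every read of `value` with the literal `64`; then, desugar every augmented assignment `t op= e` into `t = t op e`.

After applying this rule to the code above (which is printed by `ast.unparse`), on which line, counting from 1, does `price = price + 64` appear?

19

Transformed code:
def solve(c):
    step = 7 - 64
    c = c + w % w
    step = step * (26 >= 11)
    if c >= 27:
        if m > w:
            c = (10 + w) % 5
        else:
            handle(w)
    else:
        price = price + (19 <= 5)
    if price < c:
        handle(m)
    if 19 >= 5:
        for m in step:
            c = c + (0 - price)
            m = 10 - 34
        price = price - (w + 34)
    price = price + 64
    return 64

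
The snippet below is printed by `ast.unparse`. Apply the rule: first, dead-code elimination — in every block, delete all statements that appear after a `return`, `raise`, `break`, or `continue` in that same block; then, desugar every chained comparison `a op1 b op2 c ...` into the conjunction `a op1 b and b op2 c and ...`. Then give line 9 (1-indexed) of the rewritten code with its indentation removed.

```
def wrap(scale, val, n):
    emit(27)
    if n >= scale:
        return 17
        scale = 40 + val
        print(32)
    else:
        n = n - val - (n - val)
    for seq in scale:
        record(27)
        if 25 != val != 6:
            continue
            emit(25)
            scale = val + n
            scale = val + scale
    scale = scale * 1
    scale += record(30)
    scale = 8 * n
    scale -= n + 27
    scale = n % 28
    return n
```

Transformed code:
def wrap(scale, val, n):
    emit(27)
    if n >= scale:
        return 17
    else:
        n = n - val - (n - val)
    for seq in scale:
        record(27)
        if 25 != val and val != 6:
            continue
    scale = scale * 1
    scale += record(30)
    scale = 8 * n
    scale -= n + 27
    scale = n % 28
    return n

if 25 != val and val != 6:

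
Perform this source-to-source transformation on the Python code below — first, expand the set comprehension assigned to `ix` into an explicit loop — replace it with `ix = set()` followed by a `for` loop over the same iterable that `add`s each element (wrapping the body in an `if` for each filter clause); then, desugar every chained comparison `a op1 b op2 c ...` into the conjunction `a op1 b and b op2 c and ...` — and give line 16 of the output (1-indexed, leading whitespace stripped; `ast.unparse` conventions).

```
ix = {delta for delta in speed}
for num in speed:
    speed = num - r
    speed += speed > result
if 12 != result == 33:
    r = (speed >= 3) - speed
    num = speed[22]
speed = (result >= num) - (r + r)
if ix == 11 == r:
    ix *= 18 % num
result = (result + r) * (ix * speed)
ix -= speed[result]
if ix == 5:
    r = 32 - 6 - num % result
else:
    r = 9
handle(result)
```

r = 32 - 6 - num % result

Transformed code:
ix = set()
for delta in speed:
    ix.add(delta)
for num in speed:
    speed = num - r
    speed += speed > result
if 12 != result and result == 33:
    r = (speed >= 3) - speed
    num = speed[22]
speed = (result >= num) - (r + r)
if ix == 11 and 11 == r:
    ix *= 18 % num
result = (result + r) * (ix * speed)
ix -= speed[result]
if ix == 5:
    r = 32 - 6 - num % result
else:
    r = 9
handle(result)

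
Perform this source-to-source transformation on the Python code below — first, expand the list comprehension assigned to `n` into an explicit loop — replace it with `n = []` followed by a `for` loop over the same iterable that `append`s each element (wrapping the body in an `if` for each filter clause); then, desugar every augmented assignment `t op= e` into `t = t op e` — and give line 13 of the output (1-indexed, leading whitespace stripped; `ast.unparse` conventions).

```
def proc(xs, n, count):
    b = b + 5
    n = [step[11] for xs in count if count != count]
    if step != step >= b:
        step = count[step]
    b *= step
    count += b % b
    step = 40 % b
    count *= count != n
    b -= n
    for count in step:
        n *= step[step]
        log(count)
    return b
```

b = b - n

Transformed code:
def proc(xs, n, count):
    b = b + 5
    n = []
    for xs in count:
        if count != count:
            n.append(step[11])
    if step != step >= b:
        step = count[step]
    b = b * step
    count = count + b % b
    step = 40 % b
    count = count * (count != n)
    b = b - n
    for count in step:
        n = n * step[step]
        log(count)
    return b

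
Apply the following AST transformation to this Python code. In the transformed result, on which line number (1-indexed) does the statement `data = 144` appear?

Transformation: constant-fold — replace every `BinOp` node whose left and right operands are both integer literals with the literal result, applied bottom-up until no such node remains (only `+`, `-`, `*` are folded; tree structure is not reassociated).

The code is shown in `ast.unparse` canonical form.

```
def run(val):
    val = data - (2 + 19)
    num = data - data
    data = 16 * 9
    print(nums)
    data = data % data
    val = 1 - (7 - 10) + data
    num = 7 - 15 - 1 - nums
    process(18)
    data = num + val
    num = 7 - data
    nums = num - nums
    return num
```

Transformed code:
def run(val):
    val = data - 21
    num = data - data
    data = 144
    print(nums)
    data = data % data
    val = 4 + data
    num = -9 - nums
    process(18)
    data = num + val
    num = 7 - data
    nums = num - nums
    return num

4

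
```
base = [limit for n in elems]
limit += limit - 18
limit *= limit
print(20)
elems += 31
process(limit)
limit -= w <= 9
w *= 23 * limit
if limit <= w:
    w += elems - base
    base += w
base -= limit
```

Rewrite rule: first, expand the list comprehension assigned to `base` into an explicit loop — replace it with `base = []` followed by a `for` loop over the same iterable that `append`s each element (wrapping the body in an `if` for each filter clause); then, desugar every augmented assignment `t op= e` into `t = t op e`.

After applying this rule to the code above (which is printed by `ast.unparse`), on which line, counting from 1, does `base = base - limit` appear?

14

Transformed code:
base = []
for n in elems:
    base.append(limit)
limit = limit + (limit - 18)
limit = limit * limit
print(20)
elems = elems + 31
process(limit)
limit = limit - (w <= 9)
w = w * (23 * limit)
if limit <= w:
    w = w + (elems - base)
    base = base + w
base = base - limit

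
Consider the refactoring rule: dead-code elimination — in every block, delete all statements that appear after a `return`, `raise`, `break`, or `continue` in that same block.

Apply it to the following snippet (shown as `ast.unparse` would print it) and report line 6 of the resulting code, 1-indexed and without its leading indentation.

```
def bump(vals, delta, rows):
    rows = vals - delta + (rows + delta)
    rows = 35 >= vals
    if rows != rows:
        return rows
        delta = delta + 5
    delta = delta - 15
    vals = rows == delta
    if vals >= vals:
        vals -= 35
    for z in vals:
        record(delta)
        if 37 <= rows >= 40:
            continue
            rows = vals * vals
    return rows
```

delta = delta - 15

Transformed code:
def bump(vals, delta, rows):
    rows = vals - delta + (rows + delta)
    rows = 35 >= vals
    if rows != rows:
        return rows
    delta = delta - 15
    vals = rows == delta
    if vals >= vals:
        vals -= 35
    for z in vals:
        record(delta)
        if 37 <= rows >= 40:
            continue
    return rows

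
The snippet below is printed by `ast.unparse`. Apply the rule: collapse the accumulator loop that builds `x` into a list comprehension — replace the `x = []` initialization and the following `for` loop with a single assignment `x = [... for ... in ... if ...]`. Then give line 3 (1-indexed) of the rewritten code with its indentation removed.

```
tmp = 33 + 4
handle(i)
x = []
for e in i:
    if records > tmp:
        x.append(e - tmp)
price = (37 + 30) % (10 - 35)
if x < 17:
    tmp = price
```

x = [e - tmp for e in i if records > tmp]

Transformed code:
tmp = 33 + 4
handle(i)
x = [e - tmp for e in i if records > tmp]
price = (37 + 30) % (10 - 35)
if x < 17:
    tmp = price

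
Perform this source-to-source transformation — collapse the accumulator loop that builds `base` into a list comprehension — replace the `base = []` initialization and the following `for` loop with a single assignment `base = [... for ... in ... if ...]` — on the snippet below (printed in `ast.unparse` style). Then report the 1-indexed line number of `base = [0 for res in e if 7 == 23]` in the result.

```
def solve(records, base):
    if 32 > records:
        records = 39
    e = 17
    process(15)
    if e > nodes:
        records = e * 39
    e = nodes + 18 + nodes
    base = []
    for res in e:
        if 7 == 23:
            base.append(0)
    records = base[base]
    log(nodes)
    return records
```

Transformed code:
def solve(records, base):
    if 32 > records:
        records = 39
    e = 17
    process(15)
    if e > nodes:
        records = e * 39
    e = nodes + 18 + nodes
    base = [0 for res in e if 7 == 23]
    records = base[base]
    log(nodes)
    return records

9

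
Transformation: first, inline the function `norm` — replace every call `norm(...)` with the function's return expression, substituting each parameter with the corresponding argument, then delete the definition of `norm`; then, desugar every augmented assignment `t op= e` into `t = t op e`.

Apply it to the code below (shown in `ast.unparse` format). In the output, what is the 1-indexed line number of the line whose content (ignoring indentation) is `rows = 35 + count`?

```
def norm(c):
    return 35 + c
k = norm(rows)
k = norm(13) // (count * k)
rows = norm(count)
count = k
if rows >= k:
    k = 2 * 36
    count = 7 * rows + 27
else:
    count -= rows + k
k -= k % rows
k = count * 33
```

3

Transformed code:
k = 35 + rows
k = (35 + 13) // (count * k)
rows = 35 + count
count = k
if rows >= k:
    k = 2 * 36
    count = 7 * rows + 27
else:
    count = count - (rows + k)
k = k - k % rows
k = count * 33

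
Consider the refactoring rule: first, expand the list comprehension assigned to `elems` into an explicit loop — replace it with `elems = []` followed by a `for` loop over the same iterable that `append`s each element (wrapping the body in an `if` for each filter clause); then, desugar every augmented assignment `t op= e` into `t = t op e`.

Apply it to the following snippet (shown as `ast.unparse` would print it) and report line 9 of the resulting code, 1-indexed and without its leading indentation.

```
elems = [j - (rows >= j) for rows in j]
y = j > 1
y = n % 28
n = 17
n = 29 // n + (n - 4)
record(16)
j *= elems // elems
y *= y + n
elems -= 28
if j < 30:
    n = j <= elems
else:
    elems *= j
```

j = j * (elems // elems)

Transformed code:
elems = []
for rows in j:
    elems.append(j - (rows >= j))
y = j > 1
y = n % 28
n = 17
n = 29 // n + (n - 4)
record(16)
j = j * (elems // elems)
y = y * (y + n)
elems = elems - 28
if j < 30:
    n = j <= elems
else:
    elems = elems * j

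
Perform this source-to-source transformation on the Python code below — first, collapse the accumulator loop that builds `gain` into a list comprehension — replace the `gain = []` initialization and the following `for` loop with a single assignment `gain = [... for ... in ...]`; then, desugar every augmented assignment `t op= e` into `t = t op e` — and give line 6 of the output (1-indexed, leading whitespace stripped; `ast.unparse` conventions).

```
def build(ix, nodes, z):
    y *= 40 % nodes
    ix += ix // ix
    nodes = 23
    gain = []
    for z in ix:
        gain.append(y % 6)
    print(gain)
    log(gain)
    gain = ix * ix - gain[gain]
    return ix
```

Transformed code:
def build(ix, nodes, z):
    y = y * (40 % nodes)
    ix = ix + ix // ix
    nodes = 23
    gain = [y % 6 for z in ix]
    print(gain)
    log(gain)
    gain = ix * ix - gain[gain]
    return ix

print(gain)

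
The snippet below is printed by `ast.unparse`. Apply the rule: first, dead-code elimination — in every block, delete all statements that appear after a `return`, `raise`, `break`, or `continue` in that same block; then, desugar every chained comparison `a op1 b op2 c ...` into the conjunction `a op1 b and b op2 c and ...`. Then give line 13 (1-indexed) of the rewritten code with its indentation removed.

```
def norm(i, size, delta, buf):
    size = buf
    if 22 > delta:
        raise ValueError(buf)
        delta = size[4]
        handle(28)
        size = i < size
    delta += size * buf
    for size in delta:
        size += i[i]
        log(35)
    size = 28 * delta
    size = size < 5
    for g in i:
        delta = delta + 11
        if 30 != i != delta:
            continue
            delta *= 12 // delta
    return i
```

if 30 != i and i != delta:

Transformed code:
def norm(i, size, delta, buf):
    size = buf
    if 22 > delta:
        raise ValueError(buf)
    delta += size * buf
    for size in delta:
        size += i[i]
        log(35)
    size = 28 * delta
    size = size < 5
    for g in i:
        delta = delta + 11
        if 30 != i and i != delta:
            continue
    return i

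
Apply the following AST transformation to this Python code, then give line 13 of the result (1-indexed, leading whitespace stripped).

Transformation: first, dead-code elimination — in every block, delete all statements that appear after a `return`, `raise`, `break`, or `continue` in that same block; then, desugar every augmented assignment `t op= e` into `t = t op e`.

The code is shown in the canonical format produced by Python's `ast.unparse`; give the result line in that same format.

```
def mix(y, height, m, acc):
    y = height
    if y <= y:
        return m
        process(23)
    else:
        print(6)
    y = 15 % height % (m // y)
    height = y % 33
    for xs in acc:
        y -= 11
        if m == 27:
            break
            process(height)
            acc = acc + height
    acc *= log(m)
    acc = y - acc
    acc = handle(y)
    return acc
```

acc = acc * log(m)

Transformed code:
def mix(y, height, m, acc):
    y = height
    if y <= y:
        return m
    else:
        print(6)
    y = 15 % height % (m // y)
    height = y % 33
    for xs in acc:
        y = y - 11
        if m == 27:
            break
    acc = acc * log(m)
    acc = y - acc
    acc = handle(y)
    return acc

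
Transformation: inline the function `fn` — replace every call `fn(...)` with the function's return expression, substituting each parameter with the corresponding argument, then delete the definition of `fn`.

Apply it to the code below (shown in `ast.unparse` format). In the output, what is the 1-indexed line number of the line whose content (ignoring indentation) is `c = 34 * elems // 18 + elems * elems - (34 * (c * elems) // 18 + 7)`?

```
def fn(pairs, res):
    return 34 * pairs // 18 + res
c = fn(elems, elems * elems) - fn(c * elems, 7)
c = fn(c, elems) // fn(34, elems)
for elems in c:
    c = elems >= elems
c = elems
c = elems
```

Transformed code:
c = 34 * elems // 18 + elems * elems - (34 * (c * elems) // 18 + 7)
c = (34 * c // 18 + elems) // (34 * 34 // 18 + elems)
for elems in c:
    c = elems >= elems
c = elems
c = elems

1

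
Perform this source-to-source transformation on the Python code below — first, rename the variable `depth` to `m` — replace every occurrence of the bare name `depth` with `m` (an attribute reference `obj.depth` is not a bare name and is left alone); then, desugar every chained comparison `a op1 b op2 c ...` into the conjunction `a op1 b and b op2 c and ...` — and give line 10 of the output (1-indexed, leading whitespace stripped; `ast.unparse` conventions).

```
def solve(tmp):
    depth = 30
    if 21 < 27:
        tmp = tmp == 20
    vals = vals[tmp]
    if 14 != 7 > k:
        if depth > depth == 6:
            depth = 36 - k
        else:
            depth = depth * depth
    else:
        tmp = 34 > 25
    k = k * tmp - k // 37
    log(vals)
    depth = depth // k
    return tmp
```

m = m * m

Transformed code:
def solve(tmp):
    m = 30
    if 21 < 27:
        tmp = tmp == 20
    vals = vals[tmp]
    if 14 != 7 and 7 > k:
        if m > m and m == 6:
            m = 36 - k
        else:
            m = m * m
    else:
        tmp = 34 > 25
    k = k * tmp - k // 37
    log(vals)
    m = m // k
    return tmp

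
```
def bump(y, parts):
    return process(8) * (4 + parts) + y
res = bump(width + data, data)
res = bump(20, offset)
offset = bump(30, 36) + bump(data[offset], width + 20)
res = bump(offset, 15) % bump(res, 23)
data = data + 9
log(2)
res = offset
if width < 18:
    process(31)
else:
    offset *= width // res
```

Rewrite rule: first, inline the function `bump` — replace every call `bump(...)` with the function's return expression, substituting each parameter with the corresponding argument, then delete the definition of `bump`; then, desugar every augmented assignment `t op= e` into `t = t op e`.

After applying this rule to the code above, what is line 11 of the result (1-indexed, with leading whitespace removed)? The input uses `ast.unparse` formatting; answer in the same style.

offset = offset * (width // res)

Transformed code:
res = process(8) * (4 + data) + (width + data)
res = process(8) * (4 + offset) + 20
offset = process(8) * (4 + 36) + 30 + (process(8) * (4 + (width + 20)) + data[offset])
res = (process(8) * (4 + 15) + offset) % (process(8) * (4 + 23) + res)
data = data + 9
log(2)
res = offset
if width < 18:
    process(31)
else:
    offset = offset * (width // res)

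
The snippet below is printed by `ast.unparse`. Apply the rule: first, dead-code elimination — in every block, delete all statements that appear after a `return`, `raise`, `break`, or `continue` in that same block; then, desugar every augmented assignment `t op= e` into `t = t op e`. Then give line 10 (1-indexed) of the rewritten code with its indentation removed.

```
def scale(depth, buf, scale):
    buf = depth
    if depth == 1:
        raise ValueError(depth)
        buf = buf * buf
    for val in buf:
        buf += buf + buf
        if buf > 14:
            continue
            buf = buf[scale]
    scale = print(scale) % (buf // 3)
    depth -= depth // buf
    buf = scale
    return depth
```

depth = depth - depth // buf

Transformed code:
def scale(depth, buf, scale):
    buf = depth
    if depth == 1:
        raise ValueError(depth)
    for val in buf:
        buf = buf + (buf + buf)
        if buf > 14:
            continue
    scale = print(scale) % (buf // 3)
    depth = depth - depth // buf
    buf = scale
    return depth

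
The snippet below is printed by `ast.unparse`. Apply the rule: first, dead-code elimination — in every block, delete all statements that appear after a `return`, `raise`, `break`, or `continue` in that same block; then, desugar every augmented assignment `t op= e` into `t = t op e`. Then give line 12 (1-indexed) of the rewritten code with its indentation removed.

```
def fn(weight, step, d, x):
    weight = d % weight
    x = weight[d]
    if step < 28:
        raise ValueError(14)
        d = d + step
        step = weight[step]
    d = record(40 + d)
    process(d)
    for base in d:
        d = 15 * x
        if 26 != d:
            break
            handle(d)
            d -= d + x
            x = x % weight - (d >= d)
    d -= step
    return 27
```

d = d - step

Transformed code:
def fn(weight, step, d, x):
    weight = d % weight
    x = weight[d]
    if step < 28:
        raise ValueError(14)
    d = record(40 + d)
    process(d)
    for base in d:
        d = 15 * x
        if 26 != d:
            break
    d = d - step
    return 27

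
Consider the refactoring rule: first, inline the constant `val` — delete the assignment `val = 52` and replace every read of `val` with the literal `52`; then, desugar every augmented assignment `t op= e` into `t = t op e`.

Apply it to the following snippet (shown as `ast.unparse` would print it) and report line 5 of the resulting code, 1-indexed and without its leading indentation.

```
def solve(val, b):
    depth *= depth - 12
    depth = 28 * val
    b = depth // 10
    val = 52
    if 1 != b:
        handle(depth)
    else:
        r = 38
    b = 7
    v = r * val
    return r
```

Transformed code:
def solve(val, b):
    depth = depth * (depth - 12)
    depth = 28 * 52
    b = depth // 10
    if 1 != b:
        handle(depth)
    else:
        r = 38
    b = 7
    v = r * 52
    return r

if 1 != b:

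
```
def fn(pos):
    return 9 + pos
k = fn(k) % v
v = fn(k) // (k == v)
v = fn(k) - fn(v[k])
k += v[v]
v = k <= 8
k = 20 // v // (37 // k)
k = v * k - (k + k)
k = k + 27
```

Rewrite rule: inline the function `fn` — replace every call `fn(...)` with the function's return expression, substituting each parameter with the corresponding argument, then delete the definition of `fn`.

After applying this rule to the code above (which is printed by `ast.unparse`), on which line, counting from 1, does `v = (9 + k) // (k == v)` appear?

Transformed code:
k = (9 + k) % v
v = (9 + k) // (k == v)
v = 9 + k - (9 + v[k])
k += v[v]
v = k <= 8
k = 20 // v // (37 // k)
k = v * k - (k + k)
k = k + 27

2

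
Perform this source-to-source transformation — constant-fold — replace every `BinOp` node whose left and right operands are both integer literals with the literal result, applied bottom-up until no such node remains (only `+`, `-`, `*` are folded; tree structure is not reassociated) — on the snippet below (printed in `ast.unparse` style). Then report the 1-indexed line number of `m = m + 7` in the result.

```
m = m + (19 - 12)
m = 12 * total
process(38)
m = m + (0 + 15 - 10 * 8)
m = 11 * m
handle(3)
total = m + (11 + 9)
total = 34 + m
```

1

Transformed code:
m = m + 7
m = 12 * total
process(38)
m = m + -65
m = 11 * m
handle(3)
total = m + 20
total = 34 + m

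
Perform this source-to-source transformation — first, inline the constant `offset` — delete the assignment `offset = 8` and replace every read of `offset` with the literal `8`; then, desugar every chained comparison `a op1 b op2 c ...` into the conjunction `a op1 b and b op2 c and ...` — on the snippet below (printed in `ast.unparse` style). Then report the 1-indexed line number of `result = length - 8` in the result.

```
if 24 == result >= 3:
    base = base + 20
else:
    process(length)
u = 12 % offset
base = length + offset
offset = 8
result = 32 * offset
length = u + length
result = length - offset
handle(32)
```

Transformed code:
if 24 == result and result >= 3:
    base = base + 20
else:
    process(length)
u = 12 % 8
base = length + 8
result = 32 * 8
length = u + length
result = length - 8
handle(32)

9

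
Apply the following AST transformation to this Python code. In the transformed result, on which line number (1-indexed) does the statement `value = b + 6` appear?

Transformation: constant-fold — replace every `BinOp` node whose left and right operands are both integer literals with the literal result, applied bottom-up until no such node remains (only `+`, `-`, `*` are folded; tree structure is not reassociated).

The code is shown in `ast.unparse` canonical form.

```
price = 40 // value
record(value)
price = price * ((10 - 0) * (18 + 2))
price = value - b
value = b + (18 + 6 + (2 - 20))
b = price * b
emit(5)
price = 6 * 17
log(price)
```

Transformed code:
price = 40 // value
record(value)
price = price * 200
price = value - b
value = b + 6
b = price * b
emit(5)
price = 102
log(price)

5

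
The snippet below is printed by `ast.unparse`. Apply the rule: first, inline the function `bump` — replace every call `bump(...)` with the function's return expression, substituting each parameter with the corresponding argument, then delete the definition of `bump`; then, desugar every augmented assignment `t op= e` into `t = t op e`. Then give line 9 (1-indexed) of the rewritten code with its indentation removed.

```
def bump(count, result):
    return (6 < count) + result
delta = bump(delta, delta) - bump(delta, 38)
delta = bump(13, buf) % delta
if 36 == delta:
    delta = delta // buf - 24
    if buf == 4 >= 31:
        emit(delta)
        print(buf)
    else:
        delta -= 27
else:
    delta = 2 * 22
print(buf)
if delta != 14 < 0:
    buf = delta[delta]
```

Transformed code:
delta = (6 < delta) + delta - ((6 < delta) + 38)
delta = ((6 < 13) + buf) % delta
if 36 == delta:
    delta = delta // buf - 24
    if buf == 4 >= 31:
        emit(delta)
        print(buf)
    else:
        delta = delta - 27
else:
    delta = 2 * 22
print(buf)
if delta != 14 < 0:
    buf = delta[delta]

delta = delta - 27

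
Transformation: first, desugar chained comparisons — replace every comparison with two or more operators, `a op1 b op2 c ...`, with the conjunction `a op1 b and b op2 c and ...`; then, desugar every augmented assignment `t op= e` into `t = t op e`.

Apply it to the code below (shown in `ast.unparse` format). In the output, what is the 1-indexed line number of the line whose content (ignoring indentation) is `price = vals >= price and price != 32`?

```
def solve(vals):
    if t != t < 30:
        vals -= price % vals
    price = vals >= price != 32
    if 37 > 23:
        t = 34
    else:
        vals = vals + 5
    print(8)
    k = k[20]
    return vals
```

Transformed code:
def solve(vals):
    if t != t and t < 30:
        vals = vals - price % vals
    price = vals >= price and price != 32
    if 37 > 23:
        t = 34
    else:
        vals = vals + 5
    print(8)
    k = k[20]
    return vals

4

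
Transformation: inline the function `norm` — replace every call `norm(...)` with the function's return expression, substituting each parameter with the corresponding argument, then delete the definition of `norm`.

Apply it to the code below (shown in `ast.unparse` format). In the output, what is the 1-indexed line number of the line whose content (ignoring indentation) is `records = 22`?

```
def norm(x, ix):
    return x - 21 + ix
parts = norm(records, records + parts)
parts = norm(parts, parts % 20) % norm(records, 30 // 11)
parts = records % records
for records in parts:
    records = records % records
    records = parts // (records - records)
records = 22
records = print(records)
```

7

Transformed code:
parts = records - 21 + (records + parts)
parts = (parts - 21 + parts % 20) % (records - 21 + 30 // 11)
parts = records % records
for records in parts:
    records = records % records
    records = parts // (records - records)
records = 22
records = print(records)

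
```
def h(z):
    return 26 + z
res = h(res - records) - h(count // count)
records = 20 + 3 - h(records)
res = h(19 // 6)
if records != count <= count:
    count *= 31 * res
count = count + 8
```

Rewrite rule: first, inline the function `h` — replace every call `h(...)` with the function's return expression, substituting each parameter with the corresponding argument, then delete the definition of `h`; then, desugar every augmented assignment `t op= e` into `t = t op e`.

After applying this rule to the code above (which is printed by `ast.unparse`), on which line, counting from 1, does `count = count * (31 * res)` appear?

Transformed code:
res = 26 + (res - records) - (26 + count // count)
records = 20 + 3 - (26 + records)
res = 26 + 19 // 6
if records != count <= count:
    count = count * (31 * res)
count = count + 8

5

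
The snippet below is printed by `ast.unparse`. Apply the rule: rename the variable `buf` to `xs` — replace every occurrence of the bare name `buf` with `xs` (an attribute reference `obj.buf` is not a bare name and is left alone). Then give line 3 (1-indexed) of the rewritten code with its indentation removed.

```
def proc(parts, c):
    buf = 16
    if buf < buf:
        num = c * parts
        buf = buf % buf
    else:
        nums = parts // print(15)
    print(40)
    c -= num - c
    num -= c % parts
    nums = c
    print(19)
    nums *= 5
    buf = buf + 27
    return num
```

if xs < xs:

Transformed code:
def proc(parts, c):
    xs = 16
    if xs < xs:
        num = c * parts
        xs = xs % xs
    else:
        nums = parts // print(15)
    print(40)
    c -= num - c
    num -= c % parts
    nums = c
    print(19)
    nums *= 5
    xs = xs + 27
    return num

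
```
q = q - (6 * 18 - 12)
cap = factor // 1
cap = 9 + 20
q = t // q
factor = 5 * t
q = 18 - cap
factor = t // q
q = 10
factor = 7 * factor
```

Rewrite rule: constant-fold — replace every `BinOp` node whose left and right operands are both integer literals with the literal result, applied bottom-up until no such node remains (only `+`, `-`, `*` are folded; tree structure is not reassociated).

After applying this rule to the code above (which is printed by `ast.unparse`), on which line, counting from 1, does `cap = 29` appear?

3

Transformed code:
q = q - 96
cap = factor // 1
cap = 29
q = t // q
factor = 5 * t
q = 18 - cap
factor = t // q
q = 10
factor = 7 * factor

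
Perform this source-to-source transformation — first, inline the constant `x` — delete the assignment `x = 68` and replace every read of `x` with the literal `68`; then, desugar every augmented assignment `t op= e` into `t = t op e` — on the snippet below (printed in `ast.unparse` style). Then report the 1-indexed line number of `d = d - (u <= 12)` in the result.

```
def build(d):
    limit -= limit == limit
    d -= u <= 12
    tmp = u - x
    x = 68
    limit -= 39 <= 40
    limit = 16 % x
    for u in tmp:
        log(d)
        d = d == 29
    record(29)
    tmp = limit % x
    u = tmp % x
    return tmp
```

Transformed code:
def build(d):
    limit = limit - (limit == limit)
    d = d - (u <= 12)
    tmp = u - 68
    limit = limit - (39 <= 40)
    limit = 16 % 68
    for u in tmp:
        log(d)
        d = d == 29
    record(29)
    tmp = limit % 68
    u = tmp % 68
    return tmp

3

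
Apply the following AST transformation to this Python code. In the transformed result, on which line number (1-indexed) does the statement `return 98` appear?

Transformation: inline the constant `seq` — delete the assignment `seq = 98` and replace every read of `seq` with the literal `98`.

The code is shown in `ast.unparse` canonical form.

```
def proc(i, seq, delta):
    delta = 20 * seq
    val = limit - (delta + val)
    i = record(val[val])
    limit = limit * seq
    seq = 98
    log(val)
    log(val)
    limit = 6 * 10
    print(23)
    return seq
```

10

Transformed code:
def proc(i, seq, delta):
    delta = 20 * 98
    val = limit - (delta + val)
    i = record(val[val])
    limit = limit * 98
    log(val)
    log(val)
    limit = 6 * 10
    print(23)
    return 98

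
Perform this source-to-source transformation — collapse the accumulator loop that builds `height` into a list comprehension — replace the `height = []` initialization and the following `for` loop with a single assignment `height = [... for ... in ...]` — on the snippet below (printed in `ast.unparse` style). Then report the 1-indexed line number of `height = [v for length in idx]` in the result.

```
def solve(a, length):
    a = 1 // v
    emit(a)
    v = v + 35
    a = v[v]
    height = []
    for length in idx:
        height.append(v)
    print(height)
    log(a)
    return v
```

6

Transformed code:
def solve(a, length):
    a = 1 // v
    emit(a)
    v = v + 35
    a = v[v]
    height = [v for length in idx]
    print(height)
    log(a)
    return v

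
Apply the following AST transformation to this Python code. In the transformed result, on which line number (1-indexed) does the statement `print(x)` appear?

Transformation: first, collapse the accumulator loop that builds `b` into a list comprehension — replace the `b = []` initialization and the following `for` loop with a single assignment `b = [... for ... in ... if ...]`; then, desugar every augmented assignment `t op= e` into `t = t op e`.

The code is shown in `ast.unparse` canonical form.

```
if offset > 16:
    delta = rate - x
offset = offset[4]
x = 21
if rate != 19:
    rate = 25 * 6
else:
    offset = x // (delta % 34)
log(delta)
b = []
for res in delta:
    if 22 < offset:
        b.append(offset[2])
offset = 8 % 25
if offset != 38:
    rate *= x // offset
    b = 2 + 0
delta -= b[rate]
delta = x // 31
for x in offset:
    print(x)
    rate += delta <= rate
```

18

Transformed code:
if offset > 16:
    delta = rate - x
offset = offset[4]
x = 21
if rate != 19:
    rate = 25 * 6
else:
    offset = x // (delta % 34)
log(delta)
b = [offset[2] for res in delta if 22 < offset]
offset = 8 % 25
if offset != 38:
    rate = rate * (x // offset)
    b = 2 + 0
delta = delta - b[rate]
delta = x // 31
for x in offset:
    print(x)
    rate = rate + (delta <= rate)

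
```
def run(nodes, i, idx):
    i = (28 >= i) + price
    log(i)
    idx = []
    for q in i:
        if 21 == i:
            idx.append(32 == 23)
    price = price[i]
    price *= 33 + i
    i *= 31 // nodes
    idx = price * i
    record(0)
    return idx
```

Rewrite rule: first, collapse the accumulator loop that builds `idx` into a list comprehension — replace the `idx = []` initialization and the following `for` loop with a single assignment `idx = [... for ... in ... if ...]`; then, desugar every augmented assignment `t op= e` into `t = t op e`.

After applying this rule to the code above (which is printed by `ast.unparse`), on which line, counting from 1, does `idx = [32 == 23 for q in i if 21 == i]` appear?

Transformed code:
def run(nodes, i, idx):
    i = (28 >= i) + price
    log(i)
    idx = [32 == 23 for q in i if 21 == i]
    price = price[i]
    price = price * (33 + i)
    i = i * (31 // nodes)
    idx = price * i
    record(0)
    return idx

4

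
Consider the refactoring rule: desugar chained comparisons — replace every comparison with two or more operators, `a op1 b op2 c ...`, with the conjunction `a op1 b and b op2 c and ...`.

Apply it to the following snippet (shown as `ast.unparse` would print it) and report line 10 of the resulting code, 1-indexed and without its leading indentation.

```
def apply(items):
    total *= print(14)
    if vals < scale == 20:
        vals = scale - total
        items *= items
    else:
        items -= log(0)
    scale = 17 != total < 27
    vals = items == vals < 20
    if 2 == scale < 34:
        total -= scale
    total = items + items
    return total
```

if 2 == scale and scale < 34:

Transformed code:
def apply(items):
    total *= print(14)
    if vals < scale and scale == 20:
        vals = scale - total
        items *= items
    else:
        items -= log(0)
    scale = 17 != total and total < 27
    vals = items == vals and vals < 20
    if 2 == scale and scale < 34:
        total -= scale
    total = items + items
    return total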